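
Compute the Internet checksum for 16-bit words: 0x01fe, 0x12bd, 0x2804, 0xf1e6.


Sum all words (with carry folding):
+ 0x01fe = 0x01fe
+ 0x12bd = 0x14bb
+ 0x2804 = 0x3cbf
+ 0xf1e6 = 0x2ea6
One's complement: ~0x2ea6
Checksum = 0xd159


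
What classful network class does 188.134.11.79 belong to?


First octet: 188
Binary: 10111100
10xxxxxx -> Class B (128-191)
Class B, default mask 255.255.0.0 (/16)


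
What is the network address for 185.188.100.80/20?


IP:   10111001.10111100.01100100.01010000
Mask: 11111111.11111111.11110000.00000000
AND operation:
Net:  10111001.10111100.01100000.00000000
Network: 185.188.96.0/20


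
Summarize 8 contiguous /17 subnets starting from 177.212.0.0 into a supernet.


Original prefix: /17
Number of subnets: 8 = 2^3
New prefix = 17 - 3 = 14
Supernet: 177.212.0.0/14


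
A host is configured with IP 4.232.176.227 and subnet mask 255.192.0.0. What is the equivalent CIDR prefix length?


Binary: 11111111.11000000.00000000.00000000
Count leading 1s
Prefix: /10


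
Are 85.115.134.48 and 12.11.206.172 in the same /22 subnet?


Mask: 255.255.252.0
85.115.134.48 AND mask = 85.115.132.0
12.11.206.172 AND mask = 12.11.204.0
No, different subnets (85.115.132.0 vs 12.11.204.0)


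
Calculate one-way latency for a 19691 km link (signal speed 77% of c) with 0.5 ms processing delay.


Speed = 0.77 * 3e5 km/s = 231000 km/s
Propagation delay = 19691 / 231000 = 0.0852 s = 85.2424 ms
Processing delay = 0.5 ms
Total one-way latency = 85.7424 ms


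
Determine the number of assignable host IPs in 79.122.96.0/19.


Host bits = 32 - 19 = 13
Total addresses = 2^13 = 8192
Usable = total - 2 (network and broadcast)
Usable hosts: 8190


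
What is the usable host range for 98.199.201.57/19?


Network: 98.199.192.0
Broadcast: 98.199.223.255
First usable = network + 1
Last usable = broadcast - 1
Range: 98.199.192.1 to 98.199.223.254


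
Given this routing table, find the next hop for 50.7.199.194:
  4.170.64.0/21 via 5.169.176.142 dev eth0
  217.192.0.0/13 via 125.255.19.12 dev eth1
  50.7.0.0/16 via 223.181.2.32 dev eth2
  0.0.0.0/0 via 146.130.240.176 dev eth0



Longest prefix match for 50.7.199.194:
  /21 4.170.64.0: no
  /13 217.192.0.0: no
  /16 50.7.0.0: MATCH
  /0 0.0.0.0: MATCH
Selected: next-hop 223.181.2.32 via eth2 (matched /16)


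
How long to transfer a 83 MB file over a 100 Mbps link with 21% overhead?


Effective throughput = 100 * (1 - 21/100) = 79 Mbps
File size in Mb = 83 * 8 = 664 Mb
Time = 664 / 79
Time = 8.4051 seconds


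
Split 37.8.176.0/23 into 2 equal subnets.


New prefix = 23 + 1 = 24
Each subnet has 256 addresses
  37.8.176.0/24
  37.8.177.0/24
Subnets: 37.8.176.0/24, 37.8.177.0/24


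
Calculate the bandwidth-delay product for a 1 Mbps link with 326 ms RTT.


BDP = bandwidth * RTT
= 1 Mbps * 326 ms
= 1 * 1e6 * 326 / 1000 bits
= 326000 bits
= 40750 bytes
= 39.7949 KB
BDP = 326000 bits (40750 bytes)


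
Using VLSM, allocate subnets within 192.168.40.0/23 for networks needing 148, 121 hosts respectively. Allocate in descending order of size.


148 hosts -> /24 (254 usable): 192.168.40.0/24
121 hosts -> /25 (126 usable): 192.168.41.0/25
Allocation: 192.168.40.0/24 (148 hosts, 254 usable); 192.168.41.0/25 (121 hosts, 126 usable)


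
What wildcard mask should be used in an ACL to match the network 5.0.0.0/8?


Subnet mask: 255.0.0.0
Wildcard = 255.255.255.255 - subnet mask
255 - 255 = 0
255 - 0 = 255
255 - 0 = 255
255 - 0 = 255
Wildcard: 0.255.255.255


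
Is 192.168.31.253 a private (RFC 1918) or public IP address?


RFC 1918 private ranges:
  10.0.0.0/8 (10.0.0.0 - 10.255.255.255)
  172.16.0.0/12 (172.16.0.0 - 172.31.255.255)
  192.168.0.0/16 (192.168.0.0 - 192.168.255.255)
Private (in 192.168.0.0/16)


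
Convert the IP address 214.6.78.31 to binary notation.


214 = 11010110
6 = 00000110
78 = 01001110
31 = 00011111
Binary: 11010110.00000110.01001110.00011111


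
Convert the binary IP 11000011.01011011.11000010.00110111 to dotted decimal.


11000011 = 195
01011011 = 91
11000010 = 194
00110111 = 55
IP: 195.91.194.55


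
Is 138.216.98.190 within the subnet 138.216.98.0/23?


Subnet network: 138.216.98.0
Test IP AND mask: 138.216.98.0
Yes, 138.216.98.190 is in 138.216.98.0/23


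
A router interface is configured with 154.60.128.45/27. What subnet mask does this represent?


/27 means 27 network bits, 5 host bits
Binary: 11111111111111111111111111100000
Mask: 255.255.255.224


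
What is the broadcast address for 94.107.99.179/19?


Network: 94.107.96.0/19
Host bits = 13
Set all host bits to 1:
Broadcast: 94.107.127.255


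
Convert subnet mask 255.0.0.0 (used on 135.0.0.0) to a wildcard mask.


Subnet mask: 255.0.0.0
Wildcard = 255.255.255.255 - subnet mask
255 - 255 = 0
255 - 0 = 255
255 - 0 = 255
255 - 0 = 255
Wildcard: 0.255.255.255


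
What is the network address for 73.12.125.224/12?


IP:   01001001.00001100.01111101.11100000
Mask: 11111111.11110000.00000000.00000000
AND operation:
Net:  01001001.00000000.00000000.00000000
Network: 73.0.0.0/12


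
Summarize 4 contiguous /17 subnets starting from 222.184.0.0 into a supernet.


Original prefix: /17
Number of subnets: 4 = 2^2
New prefix = 17 - 2 = 15
Supernet: 222.184.0.0/15


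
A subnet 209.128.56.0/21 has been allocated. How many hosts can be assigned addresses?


Host bits = 32 - 21 = 11
Total addresses = 2^11 = 2048
Usable = total - 2 (network and broadcast)
Usable hosts: 2046


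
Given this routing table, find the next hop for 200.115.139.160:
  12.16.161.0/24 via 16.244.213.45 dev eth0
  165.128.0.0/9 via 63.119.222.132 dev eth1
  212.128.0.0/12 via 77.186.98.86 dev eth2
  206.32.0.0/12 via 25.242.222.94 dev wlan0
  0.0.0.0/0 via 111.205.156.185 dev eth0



Longest prefix match for 200.115.139.160:
  /24 12.16.161.0: no
  /9 165.128.0.0: no
  /12 212.128.0.0: no
  /12 206.32.0.0: no
  /0 0.0.0.0: MATCH
Selected: next-hop 111.205.156.185 via eth0 (matched /0)


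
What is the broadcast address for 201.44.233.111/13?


Network: 201.40.0.0/13
Host bits = 19
Set all host bits to 1:
Broadcast: 201.47.255.255


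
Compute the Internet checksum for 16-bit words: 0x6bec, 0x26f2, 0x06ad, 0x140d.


Sum all words (with carry folding):
+ 0x6bec = 0x6bec
+ 0x26f2 = 0x92de
+ 0x06ad = 0x998b
+ 0x140d = 0xad98
One's complement: ~0xad98
Checksum = 0x5267


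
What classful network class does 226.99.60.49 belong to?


First octet: 226
Binary: 11100010
1110xxxx -> Class D (224-239)
Class D (multicast), default mask N/A


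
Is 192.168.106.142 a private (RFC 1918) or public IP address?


RFC 1918 private ranges:
  10.0.0.0/8 (10.0.0.0 - 10.255.255.255)
  172.16.0.0/12 (172.16.0.0 - 172.31.255.255)
  192.168.0.0/16 (192.168.0.0 - 192.168.255.255)
Private (in 192.168.0.0/16)


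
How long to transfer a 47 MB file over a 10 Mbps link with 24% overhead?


Effective throughput = 10 * (1 - 24/100) = 7.6 Mbps
File size in Mb = 47 * 8 = 376 Mb
Time = 376 / 7.6
Time = 49.4737 seconds


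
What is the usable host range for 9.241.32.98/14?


Network: 9.240.0.0
Broadcast: 9.243.255.255
First usable = network + 1
Last usable = broadcast - 1
Range: 9.240.0.1 to 9.243.255.254


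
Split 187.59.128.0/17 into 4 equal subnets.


New prefix = 17 + 2 = 19
Each subnet has 8192 addresses
  187.59.128.0/19
  187.59.160.0/19
  187.59.192.0/19
  187.59.224.0/19
Subnets: 187.59.128.0/19, 187.59.160.0/19, 187.59.192.0/19, 187.59.224.0/19


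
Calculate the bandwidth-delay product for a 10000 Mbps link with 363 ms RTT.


BDP = bandwidth * RTT
= 10000 Mbps * 363 ms
= 10000 * 1e6 * 363 / 1000 bits
= 3630000000 bits
= 453750000 bytes
= 443115.2344 KB
BDP = 3630000000 bits (453750000 bytes)


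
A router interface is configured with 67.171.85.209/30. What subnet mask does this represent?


/30 means 30 network bits, 2 host bits
Binary: 11111111111111111111111111111100
Mask: 255.255.255.252


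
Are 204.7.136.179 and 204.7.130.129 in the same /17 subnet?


Mask: 255.255.128.0
204.7.136.179 AND mask = 204.7.128.0
204.7.130.129 AND mask = 204.7.128.0
Yes, same subnet (204.7.128.0)


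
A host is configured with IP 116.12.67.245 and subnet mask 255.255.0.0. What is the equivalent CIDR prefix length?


Binary: 11111111.11111111.00000000.00000000
Count leading 1s
Prefix: /16


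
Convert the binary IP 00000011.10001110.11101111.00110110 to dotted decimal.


00000011 = 3
10001110 = 142
11101111 = 239
00110110 = 54
IP: 3.142.239.54


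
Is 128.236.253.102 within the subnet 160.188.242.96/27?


Subnet network: 160.188.242.96
Test IP AND mask: 128.236.253.96
No, 128.236.253.102 is not in 160.188.242.96/27


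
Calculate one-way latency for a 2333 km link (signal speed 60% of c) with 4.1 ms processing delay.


Speed = 0.6 * 3e5 km/s = 180000 km/s
Propagation delay = 2333 / 180000 = 0.013 s = 12.9611 ms
Processing delay = 4.1 ms
Total one-way latency = 17.0611 ms


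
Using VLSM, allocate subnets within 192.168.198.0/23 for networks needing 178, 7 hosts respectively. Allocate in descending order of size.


178 hosts -> /24 (254 usable): 192.168.198.0/24
7 hosts -> /28 (14 usable): 192.168.199.0/28
Allocation: 192.168.198.0/24 (178 hosts, 254 usable); 192.168.199.0/28 (7 hosts, 14 usable)


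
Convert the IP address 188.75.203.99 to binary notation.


188 = 10111100
75 = 01001011
203 = 11001011
99 = 01100011
Binary: 10111100.01001011.11001011.01100011


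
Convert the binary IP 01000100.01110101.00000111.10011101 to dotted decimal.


01000100 = 68
01110101 = 117
00000111 = 7
10011101 = 157
IP: 68.117.7.157


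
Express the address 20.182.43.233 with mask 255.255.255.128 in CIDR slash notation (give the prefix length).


Binary: 11111111.11111111.11111111.10000000
Count leading 1s
Prefix: /25


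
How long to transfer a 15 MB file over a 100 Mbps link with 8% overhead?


Effective throughput = 100 * (1 - 8/100) = 92 Mbps
File size in Mb = 15 * 8 = 120 Mb
Time = 120 / 92
Time = 1.3043 seconds


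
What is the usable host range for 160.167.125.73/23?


Network: 160.167.124.0
Broadcast: 160.167.125.255
First usable = network + 1
Last usable = broadcast - 1
Range: 160.167.124.1 to 160.167.125.254


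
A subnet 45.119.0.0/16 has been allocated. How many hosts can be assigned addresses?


Host bits = 32 - 16 = 16
Total addresses = 2^16 = 65536
Usable = total - 2 (network and broadcast)
Usable hosts: 65534


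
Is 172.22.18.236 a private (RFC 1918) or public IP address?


RFC 1918 private ranges:
  10.0.0.0/8 (10.0.0.0 - 10.255.255.255)
  172.16.0.0/12 (172.16.0.0 - 172.31.255.255)
  192.168.0.0/16 (192.168.0.0 - 192.168.255.255)
Private (in 172.16.0.0/12)


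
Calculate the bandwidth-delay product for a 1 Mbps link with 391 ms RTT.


BDP = bandwidth * RTT
= 1 Mbps * 391 ms
= 1 * 1e6 * 391 / 1000 bits
= 391000 bits
= 48875 bytes
= 47.7295 KB
BDP = 391000 bits (48875 bytes)


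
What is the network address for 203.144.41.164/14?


IP:   11001011.10010000.00101001.10100100
Mask: 11111111.11111100.00000000.00000000
AND operation:
Net:  11001011.10010000.00000000.00000000
Network: 203.144.0.0/14


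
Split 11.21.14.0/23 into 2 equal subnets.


New prefix = 23 + 1 = 24
Each subnet has 256 addresses
  11.21.14.0/24
  11.21.15.0/24
Subnets: 11.21.14.0/24, 11.21.15.0/24


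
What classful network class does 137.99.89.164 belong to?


First octet: 137
Binary: 10001001
10xxxxxx -> Class B (128-191)
Class B, default mask 255.255.0.0 (/16)


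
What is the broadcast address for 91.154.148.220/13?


Network: 91.152.0.0/13
Host bits = 19
Set all host bits to 1:
Broadcast: 91.159.255.255


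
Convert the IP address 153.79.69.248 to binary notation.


153 = 10011001
79 = 01001111
69 = 01000101
248 = 11111000
Binary: 10011001.01001111.01000101.11111000


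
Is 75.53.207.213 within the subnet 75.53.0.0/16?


Subnet network: 75.53.0.0
Test IP AND mask: 75.53.0.0
Yes, 75.53.207.213 is in 75.53.0.0/16


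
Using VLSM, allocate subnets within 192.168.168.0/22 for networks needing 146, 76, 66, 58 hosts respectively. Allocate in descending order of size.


146 hosts -> /24 (254 usable): 192.168.168.0/24
76 hosts -> /25 (126 usable): 192.168.169.0/25
66 hosts -> /25 (126 usable): 192.168.169.128/25
58 hosts -> /26 (62 usable): 192.168.170.0/26
Allocation: 192.168.168.0/24 (146 hosts, 254 usable); 192.168.169.0/25 (76 hosts, 126 usable); 192.168.169.128/25 (66 hosts, 126 usable); 192.168.170.0/26 (58 hosts, 62 usable)


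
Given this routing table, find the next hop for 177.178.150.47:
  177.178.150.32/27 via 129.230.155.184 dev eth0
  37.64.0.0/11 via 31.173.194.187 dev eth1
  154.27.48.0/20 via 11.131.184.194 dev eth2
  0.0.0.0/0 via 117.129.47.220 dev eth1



Longest prefix match for 177.178.150.47:
  /27 177.178.150.32: MATCH
  /11 37.64.0.0: no
  /20 154.27.48.0: no
  /0 0.0.0.0: MATCH
Selected: next-hop 129.230.155.184 via eth0 (matched /27)


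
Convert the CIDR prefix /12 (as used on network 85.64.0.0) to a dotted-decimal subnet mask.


/12 means 12 network bits, 20 host bits
Binary: 11111111111100000000000000000000
Mask: 255.240.0.0


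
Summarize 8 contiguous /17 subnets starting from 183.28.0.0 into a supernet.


Original prefix: /17
Number of subnets: 8 = 2^3
New prefix = 17 - 3 = 14
Supernet: 183.28.0.0/14


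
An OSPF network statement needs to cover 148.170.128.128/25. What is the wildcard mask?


Subnet mask: 255.255.255.128
Wildcard = 255.255.255.255 - subnet mask
255 - 255 = 0
255 - 255 = 0
255 - 255 = 0
255 - 128 = 127
Wildcard: 0.0.0.127


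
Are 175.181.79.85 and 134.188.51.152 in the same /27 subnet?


Mask: 255.255.255.224
175.181.79.85 AND mask = 175.181.79.64
134.188.51.152 AND mask = 134.188.51.128
No, different subnets (175.181.79.64 vs 134.188.51.128)


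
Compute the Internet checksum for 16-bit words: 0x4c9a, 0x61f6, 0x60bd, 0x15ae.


Sum all words (with carry folding):
+ 0x4c9a = 0x4c9a
+ 0x61f6 = 0xae90
+ 0x60bd = 0x0f4e
+ 0x15ae = 0x24fc
One's complement: ~0x24fc
Checksum = 0xdb03


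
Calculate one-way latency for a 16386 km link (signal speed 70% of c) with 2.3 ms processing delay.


Speed = 0.7 * 3e5 km/s = 210000 km/s
Propagation delay = 16386 / 210000 = 0.078 s = 78.0286 ms
Processing delay = 2.3 ms
Total one-way latency = 80.3286 ms


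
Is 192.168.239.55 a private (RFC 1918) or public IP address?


RFC 1918 private ranges:
  10.0.0.0/8 (10.0.0.0 - 10.255.255.255)
  172.16.0.0/12 (172.16.0.0 - 172.31.255.255)
  192.168.0.0/16 (192.168.0.0 - 192.168.255.255)
Private (in 192.168.0.0/16)


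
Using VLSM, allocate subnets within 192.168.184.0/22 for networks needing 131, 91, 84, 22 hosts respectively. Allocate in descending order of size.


131 hosts -> /24 (254 usable): 192.168.184.0/24
91 hosts -> /25 (126 usable): 192.168.185.0/25
84 hosts -> /25 (126 usable): 192.168.185.128/25
22 hosts -> /27 (30 usable): 192.168.186.0/27
Allocation: 192.168.184.0/24 (131 hosts, 254 usable); 192.168.185.0/25 (91 hosts, 126 usable); 192.168.185.128/25 (84 hosts, 126 usable); 192.168.186.0/27 (22 hosts, 30 usable)


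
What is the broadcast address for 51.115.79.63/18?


Network: 51.115.64.0/18
Host bits = 14
Set all host bits to 1:
Broadcast: 51.115.127.255


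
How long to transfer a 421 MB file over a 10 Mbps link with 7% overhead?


Effective throughput = 10 * (1 - 7/100) = 9.3 Mbps
File size in Mb = 421 * 8 = 3368 Mb
Time = 3368 / 9.3
Time = 362.1505 seconds


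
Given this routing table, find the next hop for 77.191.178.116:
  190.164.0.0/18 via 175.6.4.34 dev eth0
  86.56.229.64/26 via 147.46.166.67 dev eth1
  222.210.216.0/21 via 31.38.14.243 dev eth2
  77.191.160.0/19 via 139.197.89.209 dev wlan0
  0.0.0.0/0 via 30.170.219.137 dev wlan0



Longest prefix match for 77.191.178.116:
  /18 190.164.0.0: no
  /26 86.56.229.64: no
  /21 222.210.216.0: no
  /19 77.191.160.0: MATCH
  /0 0.0.0.0: MATCH
Selected: next-hop 139.197.89.209 via wlan0 (matched /19)


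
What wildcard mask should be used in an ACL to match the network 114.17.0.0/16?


Subnet mask: 255.255.0.0
Wildcard = 255.255.255.255 - subnet mask
255 - 255 = 0
255 - 255 = 0
255 - 0 = 255
255 - 0 = 255
Wildcard: 0.0.255.255


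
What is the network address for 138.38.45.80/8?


IP:   10001010.00100110.00101101.01010000
Mask: 11111111.00000000.00000000.00000000
AND operation:
Net:  10001010.00000000.00000000.00000000
Network: 138.0.0.0/8


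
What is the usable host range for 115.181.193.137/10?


Network: 115.128.0.0
Broadcast: 115.191.255.255
First usable = network + 1
Last usable = broadcast - 1
Range: 115.128.0.1 to 115.191.255.254


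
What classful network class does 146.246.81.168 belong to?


First octet: 146
Binary: 10010010
10xxxxxx -> Class B (128-191)
Class B, default mask 255.255.0.0 (/16)


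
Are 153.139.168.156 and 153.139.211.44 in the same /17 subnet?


Mask: 255.255.128.0
153.139.168.156 AND mask = 153.139.128.0
153.139.211.44 AND mask = 153.139.128.0
Yes, same subnet (153.139.128.0)


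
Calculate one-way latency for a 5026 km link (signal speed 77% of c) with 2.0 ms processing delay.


Speed = 0.77 * 3e5 km/s = 231000 km/s
Propagation delay = 5026 / 231000 = 0.0218 s = 21.7576 ms
Processing delay = 2.0 ms
Total one-way latency = 23.7576 ms


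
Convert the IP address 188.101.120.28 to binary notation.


188 = 10111100
101 = 01100101
120 = 01111000
28 = 00011100
Binary: 10111100.01100101.01111000.00011100


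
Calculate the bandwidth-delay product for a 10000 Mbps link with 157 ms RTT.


BDP = bandwidth * RTT
= 10000 Mbps * 157 ms
= 10000 * 1e6 * 157 / 1000 bits
= 1570000000 bits
= 196250000 bytes
= 191650.3906 KB
BDP = 1570000000 bits (196250000 bytes)


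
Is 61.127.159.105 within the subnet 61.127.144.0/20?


Subnet network: 61.127.144.0
Test IP AND mask: 61.127.144.0
Yes, 61.127.159.105 is in 61.127.144.0/20


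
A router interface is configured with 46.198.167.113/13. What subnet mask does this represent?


/13 means 13 network bits, 19 host bits
Binary: 11111111111110000000000000000000
Mask: 255.248.0.0


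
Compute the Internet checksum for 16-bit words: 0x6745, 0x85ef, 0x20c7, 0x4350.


Sum all words (with carry folding):
+ 0x6745 = 0x6745
+ 0x85ef = 0xed34
+ 0x20c7 = 0x0dfc
+ 0x4350 = 0x514c
One's complement: ~0x514c
Checksum = 0xaeb3


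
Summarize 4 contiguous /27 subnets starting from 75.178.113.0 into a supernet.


Original prefix: /27
Number of subnets: 4 = 2^2
New prefix = 27 - 2 = 25
Supernet: 75.178.113.0/25


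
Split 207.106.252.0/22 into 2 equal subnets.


New prefix = 22 + 1 = 23
Each subnet has 512 addresses
  207.106.252.0/23
  207.106.254.0/23
Subnets: 207.106.252.0/23, 207.106.254.0/23


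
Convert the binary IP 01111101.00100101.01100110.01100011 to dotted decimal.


01111101 = 125
00100101 = 37
01100110 = 102
01100011 = 99
IP: 125.37.102.99


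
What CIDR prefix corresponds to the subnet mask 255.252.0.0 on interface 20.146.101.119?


Binary: 11111111.11111100.00000000.00000000
Count leading 1s
Prefix: /14


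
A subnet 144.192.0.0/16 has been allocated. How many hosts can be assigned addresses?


Host bits = 32 - 16 = 16
Total addresses = 2^16 = 65536
Usable = total - 2 (network and broadcast)
Usable hosts: 65534


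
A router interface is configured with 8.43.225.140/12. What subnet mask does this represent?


/12 means 12 network bits, 20 host bits
Binary: 11111111111100000000000000000000
Mask: 255.240.0.0


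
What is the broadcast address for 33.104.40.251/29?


Network: 33.104.40.248/29
Host bits = 3
Set all host bits to 1:
Broadcast: 33.104.40.255


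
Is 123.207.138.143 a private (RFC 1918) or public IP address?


RFC 1918 private ranges:
  10.0.0.0/8 (10.0.0.0 - 10.255.255.255)
  172.16.0.0/12 (172.16.0.0 - 172.31.255.255)
  192.168.0.0/16 (192.168.0.0 - 192.168.255.255)
Public (not in any RFC 1918 range)


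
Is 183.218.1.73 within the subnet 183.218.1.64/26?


Subnet network: 183.218.1.64
Test IP AND mask: 183.218.1.64
Yes, 183.218.1.73 is in 183.218.1.64/26


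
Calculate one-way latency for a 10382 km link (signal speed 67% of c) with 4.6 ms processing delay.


Speed = 0.67 * 3e5 km/s = 201000 km/s
Propagation delay = 10382 / 201000 = 0.0517 s = 51.6517 ms
Processing delay = 4.6 ms
Total one-way latency = 56.2517 ms


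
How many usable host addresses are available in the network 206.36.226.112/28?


Host bits = 32 - 28 = 4
Total addresses = 2^4 = 16
Usable = total - 2 (network and broadcast)
Usable hosts: 14


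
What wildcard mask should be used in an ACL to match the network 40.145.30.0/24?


Subnet mask: 255.255.255.0
Wildcard = 255.255.255.255 - subnet mask
255 - 255 = 0
255 - 255 = 0
255 - 255 = 0
255 - 0 = 255
Wildcard: 0.0.0.255


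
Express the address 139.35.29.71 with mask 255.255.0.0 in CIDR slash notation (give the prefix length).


Binary: 11111111.11111111.00000000.00000000
Count leading 1s
Prefix: /16


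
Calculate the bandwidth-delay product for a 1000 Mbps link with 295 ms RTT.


BDP = bandwidth * RTT
= 1000 Mbps * 295 ms
= 1000 * 1e6 * 295 / 1000 bits
= 295000000 bits
= 36875000 bytes
= 36010.7422 KB
BDP = 295000000 bits (36875000 bytes)


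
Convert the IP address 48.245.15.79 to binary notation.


48 = 00110000
245 = 11110101
15 = 00001111
79 = 01001111
Binary: 00110000.11110101.00001111.01001111


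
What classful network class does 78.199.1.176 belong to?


First octet: 78
Binary: 01001110
0xxxxxxx -> Class A (1-126)
Class A, default mask 255.0.0.0 (/8)


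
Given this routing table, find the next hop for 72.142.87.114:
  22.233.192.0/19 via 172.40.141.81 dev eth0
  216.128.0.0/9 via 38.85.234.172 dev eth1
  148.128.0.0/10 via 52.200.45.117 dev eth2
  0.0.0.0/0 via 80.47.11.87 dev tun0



Longest prefix match for 72.142.87.114:
  /19 22.233.192.0: no
  /9 216.128.0.0: no
  /10 148.128.0.0: no
  /0 0.0.0.0: MATCH
Selected: next-hop 80.47.11.87 via tun0 (matched /0)


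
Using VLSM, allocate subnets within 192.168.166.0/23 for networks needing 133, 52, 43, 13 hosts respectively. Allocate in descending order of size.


133 hosts -> /24 (254 usable): 192.168.166.0/24
52 hosts -> /26 (62 usable): 192.168.167.0/26
43 hosts -> /26 (62 usable): 192.168.167.64/26
13 hosts -> /28 (14 usable): 192.168.167.128/28
Allocation: 192.168.166.0/24 (133 hosts, 254 usable); 192.168.167.0/26 (52 hosts, 62 usable); 192.168.167.64/26 (43 hosts, 62 usable); 192.168.167.128/28 (13 hosts, 14 usable)


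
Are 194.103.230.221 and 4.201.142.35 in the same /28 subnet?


Mask: 255.255.255.240
194.103.230.221 AND mask = 194.103.230.208
4.201.142.35 AND mask = 4.201.142.32
No, different subnets (194.103.230.208 vs 4.201.142.32)


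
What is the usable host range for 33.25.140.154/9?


Network: 33.0.0.0
Broadcast: 33.127.255.255
First usable = network + 1
Last usable = broadcast - 1
Range: 33.0.0.1 to 33.127.255.254


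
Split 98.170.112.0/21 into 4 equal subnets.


New prefix = 21 + 2 = 23
Each subnet has 512 addresses
  98.170.112.0/23
  98.170.114.0/23
  98.170.116.0/23
  98.170.118.0/23
Subnets: 98.170.112.0/23, 98.170.114.0/23, 98.170.116.0/23, 98.170.118.0/23


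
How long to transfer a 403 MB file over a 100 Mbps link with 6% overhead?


Effective throughput = 100 * (1 - 6/100) = 94 Mbps
File size in Mb = 403 * 8 = 3224 Mb
Time = 3224 / 94
Time = 34.2979 seconds


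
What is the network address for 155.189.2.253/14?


IP:   10011011.10111101.00000010.11111101
Mask: 11111111.11111100.00000000.00000000
AND operation:
Net:  10011011.10111100.00000000.00000000
Network: 155.188.0.0/14


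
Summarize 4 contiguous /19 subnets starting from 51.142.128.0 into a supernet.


Original prefix: /19
Number of subnets: 4 = 2^2
New prefix = 19 - 2 = 17
Supernet: 51.142.128.0/17


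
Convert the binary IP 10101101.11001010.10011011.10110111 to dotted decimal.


10101101 = 173
11001010 = 202
10011011 = 155
10110111 = 183
IP: 173.202.155.183


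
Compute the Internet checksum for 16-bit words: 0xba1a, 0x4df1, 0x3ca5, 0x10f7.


Sum all words (with carry folding):
+ 0xba1a = 0xba1a
+ 0x4df1 = 0x080c
+ 0x3ca5 = 0x44b1
+ 0x10f7 = 0x55a8
One's complement: ~0x55a8
Checksum = 0xaa57


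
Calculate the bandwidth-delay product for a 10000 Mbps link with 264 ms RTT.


BDP = bandwidth * RTT
= 10000 Mbps * 264 ms
= 10000 * 1e6 * 264 / 1000 bits
= 2640000000 bits
= 330000000 bytes
= 322265.625 KB
BDP = 2640000000 bits (330000000 bytes)


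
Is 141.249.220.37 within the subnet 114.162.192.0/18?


Subnet network: 114.162.192.0
Test IP AND mask: 141.249.192.0
No, 141.249.220.37 is not in 114.162.192.0/18


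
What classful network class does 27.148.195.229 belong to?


First octet: 27
Binary: 00011011
0xxxxxxx -> Class A (1-126)
Class A, default mask 255.0.0.0 (/8)


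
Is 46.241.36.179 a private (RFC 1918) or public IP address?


RFC 1918 private ranges:
  10.0.0.0/8 (10.0.0.0 - 10.255.255.255)
  172.16.0.0/12 (172.16.0.0 - 172.31.255.255)
  192.168.0.0/16 (192.168.0.0 - 192.168.255.255)
Public (not in any RFC 1918 range)


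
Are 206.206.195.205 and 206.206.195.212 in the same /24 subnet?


Mask: 255.255.255.0
206.206.195.205 AND mask = 206.206.195.0
206.206.195.212 AND mask = 206.206.195.0
Yes, same subnet (206.206.195.0)


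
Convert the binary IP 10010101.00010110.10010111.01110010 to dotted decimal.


10010101 = 149
00010110 = 22
10010111 = 151
01110010 = 114
IP: 149.22.151.114


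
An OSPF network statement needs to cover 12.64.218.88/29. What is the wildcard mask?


Subnet mask: 255.255.255.248
Wildcard = 255.255.255.255 - subnet mask
255 - 255 = 0
255 - 255 = 0
255 - 255 = 0
255 - 248 = 7
Wildcard: 0.0.0.7


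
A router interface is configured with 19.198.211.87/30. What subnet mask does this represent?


/30 means 30 network bits, 2 host bits
Binary: 11111111111111111111111111111100
Mask: 255.255.255.252


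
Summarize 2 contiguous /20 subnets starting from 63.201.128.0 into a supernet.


Original prefix: /20
Number of subnets: 2 = 2^1
New prefix = 20 - 1 = 19
Supernet: 63.201.128.0/19


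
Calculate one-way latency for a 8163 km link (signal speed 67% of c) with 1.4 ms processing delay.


Speed = 0.67 * 3e5 km/s = 201000 km/s
Propagation delay = 8163 / 201000 = 0.0406 s = 40.6119 ms
Processing delay = 1.4 ms
Total one-way latency = 42.0119 ms


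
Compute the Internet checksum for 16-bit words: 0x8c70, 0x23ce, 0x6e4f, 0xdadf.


Sum all words (with carry folding):
+ 0x8c70 = 0x8c70
+ 0x23ce = 0xb03e
+ 0x6e4f = 0x1e8e
+ 0xdadf = 0xf96d
One's complement: ~0xf96d
Checksum = 0x0692


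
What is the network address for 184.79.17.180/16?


IP:   10111000.01001111.00010001.10110100
Mask: 11111111.11111111.00000000.00000000
AND operation:
Net:  10111000.01001111.00000000.00000000
Network: 184.79.0.0/16


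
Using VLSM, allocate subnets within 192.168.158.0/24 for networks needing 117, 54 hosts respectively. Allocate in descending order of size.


117 hosts -> /25 (126 usable): 192.168.158.0/25
54 hosts -> /26 (62 usable): 192.168.158.128/26
Allocation: 192.168.158.0/25 (117 hosts, 126 usable); 192.168.158.128/26 (54 hosts, 62 usable)


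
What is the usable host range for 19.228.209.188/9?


Network: 19.128.0.0
Broadcast: 19.255.255.255
First usable = network + 1
Last usable = broadcast - 1
Range: 19.128.0.1 to 19.255.255.254


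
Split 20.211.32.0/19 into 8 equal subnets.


New prefix = 19 + 3 = 22
Each subnet has 1024 addresses
  20.211.32.0/22
  20.211.36.0/22
  20.211.40.0/22
  20.211.44.0/22
  20.211.48.0/22
  20.211.52.0/22
  20.211.56.0/22
  20.211.60.0/22
Subnets: 20.211.32.0/22, 20.211.36.0/22, 20.211.40.0/22, 20.211.44.0/22, 20.211.48.0/22, 20.211.52.0/22, 20.211.56.0/22, 20.211.60.0/22


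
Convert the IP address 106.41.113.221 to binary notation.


106 = 01101010
41 = 00101001
113 = 01110001
221 = 11011101
Binary: 01101010.00101001.01110001.11011101


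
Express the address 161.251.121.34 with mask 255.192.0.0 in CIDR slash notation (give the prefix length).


Binary: 11111111.11000000.00000000.00000000
Count leading 1s
Prefix: /10


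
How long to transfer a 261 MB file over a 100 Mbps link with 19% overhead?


Effective throughput = 100 * (1 - 19/100) = 81 Mbps
File size in Mb = 261 * 8 = 2088 Mb
Time = 2088 / 81
Time = 25.7778 seconds


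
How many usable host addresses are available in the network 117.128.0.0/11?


Host bits = 32 - 11 = 21
Total addresses = 2^21 = 2097152
Usable = total - 2 (network and broadcast)
Usable hosts: 2097150


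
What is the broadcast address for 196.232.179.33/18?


Network: 196.232.128.0/18
Host bits = 14
Set all host bits to 1:
Broadcast: 196.232.191.255


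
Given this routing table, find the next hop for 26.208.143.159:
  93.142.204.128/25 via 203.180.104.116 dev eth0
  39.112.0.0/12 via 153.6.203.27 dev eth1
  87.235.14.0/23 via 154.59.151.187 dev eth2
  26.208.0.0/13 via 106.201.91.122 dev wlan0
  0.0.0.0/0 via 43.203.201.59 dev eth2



Longest prefix match for 26.208.143.159:
  /25 93.142.204.128: no
  /12 39.112.0.0: no
  /23 87.235.14.0: no
  /13 26.208.0.0: MATCH
  /0 0.0.0.0: MATCH
Selected: next-hop 106.201.91.122 via wlan0 (matched /13)


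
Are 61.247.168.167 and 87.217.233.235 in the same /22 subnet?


Mask: 255.255.252.0
61.247.168.167 AND mask = 61.247.168.0
87.217.233.235 AND mask = 87.217.232.0
No, different subnets (61.247.168.0 vs 87.217.232.0)


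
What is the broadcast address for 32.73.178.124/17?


Network: 32.73.128.0/17
Host bits = 15
Set all host bits to 1:
Broadcast: 32.73.255.255


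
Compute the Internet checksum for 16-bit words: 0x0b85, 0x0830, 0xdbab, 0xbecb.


Sum all words (with carry folding):
+ 0x0b85 = 0x0b85
+ 0x0830 = 0x13b5
+ 0xdbab = 0xef60
+ 0xbecb = 0xae2c
One's complement: ~0xae2c
Checksum = 0x51d3


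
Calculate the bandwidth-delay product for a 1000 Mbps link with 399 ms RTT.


BDP = bandwidth * RTT
= 1000 Mbps * 399 ms
= 1000 * 1e6 * 399 / 1000 bits
= 399000000 bits
= 49875000 bytes
= 48706.0547 KB
BDP = 399000000 bits (49875000 bytes)


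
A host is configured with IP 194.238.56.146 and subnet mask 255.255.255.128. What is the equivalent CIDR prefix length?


Binary: 11111111.11111111.11111111.10000000
Count leading 1s
Prefix: /25


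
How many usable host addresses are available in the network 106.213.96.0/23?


Host bits = 32 - 23 = 9
Total addresses = 2^9 = 512
Usable = total - 2 (network and broadcast)
Usable hosts: 510


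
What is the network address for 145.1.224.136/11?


IP:   10010001.00000001.11100000.10001000
Mask: 11111111.11100000.00000000.00000000
AND operation:
Net:  10010001.00000000.00000000.00000000
Network: 145.0.0.0/11


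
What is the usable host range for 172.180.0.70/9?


Network: 172.128.0.0
Broadcast: 172.255.255.255
First usable = network + 1
Last usable = broadcast - 1
Range: 172.128.0.1 to 172.255.255.254


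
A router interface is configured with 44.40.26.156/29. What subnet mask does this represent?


/29 means 29 network bits, 3 host bits
Binary: 11111111111111111111111111111000
Mask: 255.255.255.248


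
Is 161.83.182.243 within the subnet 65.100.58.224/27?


Subnet network: 65.100.58.224
Test IP AND mask: 161.83.182.224
No, 161.83.182.243 is not in 65.100.58.224/27


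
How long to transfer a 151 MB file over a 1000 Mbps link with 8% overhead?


Effective throughput = 1000 * (1 - 8/100) = 920 Mbps
File size in Mb = 151 * 8 = 1208 Mb
Time = 1208 / 920
Time = 1.313 seconds


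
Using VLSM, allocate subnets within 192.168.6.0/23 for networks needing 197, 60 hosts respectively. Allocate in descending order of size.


197 hosts -> /24 (254 usable): 192.168.6.0/24
60 hosts -> /26 (62 usable): 192.168.7.0/26
Allocation: 192.168.6.0/24 (197 hosts, 254 usable); 192.168.7.0/26 (60 hosts, 62 usable)


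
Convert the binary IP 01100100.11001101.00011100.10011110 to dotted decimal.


01100100 = 100
11001101 = 205
00011100 = 28
10011110 = 158
IP: 100.205.28.158


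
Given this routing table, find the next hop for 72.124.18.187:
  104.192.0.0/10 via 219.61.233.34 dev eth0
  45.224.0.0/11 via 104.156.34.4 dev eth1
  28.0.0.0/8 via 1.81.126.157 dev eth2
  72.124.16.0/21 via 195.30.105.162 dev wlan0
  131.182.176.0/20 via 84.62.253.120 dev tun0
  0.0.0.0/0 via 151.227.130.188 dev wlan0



Longest prefix match for 72.124.18.187:
  /10 104.192.0.0: no
  /11 45.224.0.0: no
  /8 28.0.0.0: no
  /21 72.124.16.0: MATCH
  /20 131.182.176.0: no
  /0 0.0.0.0: MATCH
Selected: next-hop 195.30.105.162 via wlan0 (matched /21)


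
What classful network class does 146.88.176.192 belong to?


First octet: 146
Binary: 10010010
10xxxxxx -> Class B (128-191)
Class B, default mask 255.255.0.0 (/16)


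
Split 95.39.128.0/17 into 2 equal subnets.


New prefix = 17 + 1 = 18
Each subnet has 16384 addresses
  95.39.128.0/18
  95.39.192.0/18
Subnets: 95.39.128.0/18, 95.39.192.0/18


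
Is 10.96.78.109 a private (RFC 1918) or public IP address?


RFC 1918 private ranges:
  10.0.0.0/8 (10.0.0.0 - 10.255.255.255)
  172.16.0.0/12 (172.16.0.0 - 172.31.255.255)
  192.168.0.0/16 (192.168.0.0 - 192.168.255.255)
Private (in 10.0.0.0/8)


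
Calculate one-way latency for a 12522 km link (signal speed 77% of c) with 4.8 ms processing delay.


Speed = 0.77 * 3e5 km/s = 231000 km/s
Propagation delay = 12522 / 231000 = 0.0542 s = 54.2078 ms
Processing delay = 4.8 ms
Total one-way latency = 59.0078 ms


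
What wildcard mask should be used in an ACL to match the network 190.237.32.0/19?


Subnet mask: 255.255.224.0
Wildcard = 255.255.255.255 - subnet mask
255 - 255 = 0
255 - 255 = 0
255 - 224 = 31
255 - 0 = 255
Wildcard: 0.0.31.255


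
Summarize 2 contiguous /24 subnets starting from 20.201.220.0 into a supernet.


Original prefix: /24
Number of subnets: 2 = 2^1
New prefix = 24 - 1 = 23
Supernet: 20.201.220.0/23


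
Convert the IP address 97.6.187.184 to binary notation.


97 = 01100001
6 = 00000110
187 = 10111011
184 = 10111000
Binary: 01100001.00000110.10111011.10111000


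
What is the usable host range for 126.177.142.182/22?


Network: 126.177.140.0
Broadcast: 126.177.143.255
First usable = network + 1
Last usable = broadcast - 1
Range: 126.177.140.1 to 126.177.143.254


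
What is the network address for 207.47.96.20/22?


IP:   11001111.00101111.01100000.00010100
Mask: 11111111.11111111.11111100.00000000
AND operation:
Net:  11001111.00101111.01100000.00000000
Network: 207.47.96.0/22


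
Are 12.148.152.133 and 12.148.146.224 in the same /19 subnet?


Mask: 255.255.224.0
12.148.152.133 AND mask = 12.148.128.0
12.148.146.224 AND mask = 12.148.128.0
Yes, same subnet (12.148.128.0)


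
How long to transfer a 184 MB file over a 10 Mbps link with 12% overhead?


Effective throughput = 10 * (1 - 12/100) = 8.8 Mbps
File size in Mb = 184 * 8 = 1472 Mb
Time = 1472 / 8.8
Time = 167.2727 seconds


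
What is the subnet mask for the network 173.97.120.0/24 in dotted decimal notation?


/24 means 24 network bits, 8 host bits
Binary: 11111111111111111111111100000000
Mask: 255.255.255.0


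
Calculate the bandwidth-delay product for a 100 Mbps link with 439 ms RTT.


BDP = bandwidth * RTT
= 100 Mbps * 439 ms
= 100 * 1e6 * 439 / 1000 bits
= 43900000 bits
= 5487500 bytes
= 5358.8867 KB
BDP = 43900000 bits (5487500 bytes)


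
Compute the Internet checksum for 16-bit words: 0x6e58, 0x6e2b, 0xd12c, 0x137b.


Sum all words (with carry folding):
+ 0x6e58 = 0x6e58
+ 0x6e2b = 0xdc83
+ 0xd12c = 0xadb0
+ 0x137b = 0xc12b
One's complement: ~0xc12b
Checksum = 0x3ed4


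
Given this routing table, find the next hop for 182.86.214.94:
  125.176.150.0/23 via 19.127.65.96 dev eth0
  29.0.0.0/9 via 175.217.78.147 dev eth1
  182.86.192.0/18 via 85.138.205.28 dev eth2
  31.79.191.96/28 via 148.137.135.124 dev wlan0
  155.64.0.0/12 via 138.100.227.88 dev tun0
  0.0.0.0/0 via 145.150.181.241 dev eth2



Longest prefix match for 182.86.214.94:
  /23 125.176.150.0: no
  /9 29.0.0.0: no
  /18 182.86.192.0: MATCH
  /28 31.79.191.96: no
  /12 155.64.0.0: no
  /0 0.0.0.0: MATCH
Selected: next-hop 85.138.205.28 via eth2 (matched /18)


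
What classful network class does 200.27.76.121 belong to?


First octet: 200
Binary: 11001000
110xxxxx -> Class C (192-223)
Class C, default mask 255.255.255.0 (/24)


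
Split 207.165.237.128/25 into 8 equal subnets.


New prefix = 25 + 3 = 28
Each subnet has 16 addresses
  207.165.237.128/28
  207.165.237.144/28
  207.165.237.160/28
  207.165.237.176/28
  207.165.237.192/28
  207.165.237.208/28
  207.165.237.224/28
  207.165.237.240/28
Subnets: 207.165.237.128/28, 207.165.237.144/28, 207.165.237.160/28, 207.165.237.176/28, 207.165.237.192/28, 207.165.237.208/28, 207.165.237.224/28, 207.165.237.240/28


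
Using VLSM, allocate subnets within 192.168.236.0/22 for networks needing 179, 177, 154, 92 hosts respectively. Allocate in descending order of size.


179 hosts -> /24 (254 usable): 192.168.236.0/24
177 hosts -> /24 (254 usable): 192.168.237.0/24
154 hosts -> /24 (254 usable): 192.168.238.0/24
92 hosts -> /25 (126 usable): 192.168.239.0/25
Allocation: 192.168.236.0/24 (179 hosts, 254 usable); 192.168.237.0/24 (177 hosts, 254 usable); 192.168.238.0/24 (154 hosts, 254 usable); 192.168.239.0/25 (92 hosts, 126 usable)


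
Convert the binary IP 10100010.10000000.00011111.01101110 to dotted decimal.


10100010 = 162
10000000 = 128
00011111 = 31
01101110 = 110
IP: 162.128.31.110


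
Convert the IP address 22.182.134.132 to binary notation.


22 = 00010110
182 = 10110110
134 = 10000110
132 = 10000100
Binary: 00010110.10110110.10000110.10000100


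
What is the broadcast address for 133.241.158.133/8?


Network: 133.0.0.0/8
Host bits = 24
Set all host bits to 1:
Broadcast: 133.255.255.255


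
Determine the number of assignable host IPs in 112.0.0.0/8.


Host bits = 32 - 8 = 24
Total addresses = 2^24 = 16777216
Usable = total - 2 (network and broadcast)
Usable hosts: 16777214


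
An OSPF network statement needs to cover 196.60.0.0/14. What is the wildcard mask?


Subnet mask: 255.252.0.0
Wildcard = 255.255.255.255 - subnet mask
255 - 255 = 0
255 - 252 = 3
255 - 0 = 255
255 - 0 = 255
Wildcard: 0.3.255.255


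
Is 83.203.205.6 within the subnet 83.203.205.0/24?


Subnet network: 83.203.205.0
Test IP AND mask: 83.203.205.0
Yes, 83.203.205.6 is in 83.203.205.0/24


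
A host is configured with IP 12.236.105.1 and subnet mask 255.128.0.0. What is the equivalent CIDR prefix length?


Binary: 11111111.10000000.00000000.00000000
Count leading 1s
Prefix: /9


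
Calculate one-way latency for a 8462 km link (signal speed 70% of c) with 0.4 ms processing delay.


Speed = 0.7 * 3e5 km/s = 210000 km/s
Propagation delay = 8462 / 210000 = 0.0403 s = 40.2952 ms
Processing delay = 0.4 ms
Total one-way latency = 40.6952 ms


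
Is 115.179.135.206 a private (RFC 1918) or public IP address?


RFC 1918 private ranges:
  10.0.0.0/8 (10.0.0.0 - 10.255.255.255)
  172.16.0.0/12 (172.16.0.0 - 172.31.255.255)
  192.168.0.0/16 (192.168.0.0 - 192.168.255.255)
Public (not in any RFC 1918 range)


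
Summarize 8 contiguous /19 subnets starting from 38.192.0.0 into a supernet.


Original prefix: /19
Number of subnets: 8 = 2^3
New prefix = 19 - 3 = 16
Supernet: 38.192.0.0/16


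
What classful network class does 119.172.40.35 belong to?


First octet: 119
Binary: 01110111
0xxxxxxx -> Class A (1-126)
Class A, default mask 255.0.0.0 (/8)


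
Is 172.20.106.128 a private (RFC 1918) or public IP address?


RFC 1918 private ranges:
  10.0.0.0/8 (10.0.0.0 - 10.255.255.255)
  172.16.0.0/12 (172.16.0.0 - 172.31.255.255)
  192.168.0.0/16 (192.168.0.0 - 192.168.255.255)
Private (in 172.16.0.0/12)
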